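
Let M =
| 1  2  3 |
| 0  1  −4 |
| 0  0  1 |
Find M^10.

M = I + N where N = [[0, 2, 3], [0, 0, −4], [0, 0, 0]] is strictly upper-triangular, so N^3 = 0.
(I + N)^10 = I + 10·N + 45·N^2 = [[1, 20, −330], [0, 1, −40], [0, 0, 1]].

[[1, 20, −330], [0, 1, −40], [0, 0, 1]]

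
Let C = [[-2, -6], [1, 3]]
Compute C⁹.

[[-2, -6], [1, 3]]

C² = C (a projection; rank 1, trace 1), so C⁹ = C.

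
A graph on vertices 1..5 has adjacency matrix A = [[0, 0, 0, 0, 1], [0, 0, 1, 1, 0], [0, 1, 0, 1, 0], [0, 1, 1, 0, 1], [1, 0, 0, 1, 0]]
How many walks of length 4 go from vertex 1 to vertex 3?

1

The number of length-4 walks from vertex 1 to vertex 3 is entry (1,3) of A^4, where A is the adjacency matrix.
A^2 = [[1, 0, 0, 1, 0], [0, 2, 1, 1, 1], [0, 1, 2, 1, 1], [1, 1, 1, 3, 0], [0, 1, 1, 0, 2]]
A^3 = [[0, 1, 1, 0, 2], [1, 2, 3, 4, 1], [1, 3, 2, 4, 1], [0, 4, 4, 2, 4], [2, 1, 1, 4, 0]]
A^4 = [[2, 1, 1, 4, 0], [1, 7, 6, 6, 5], [1, 6, 7, 6, 5], [4, 6, 6, 12, 2], [0, 5, 5, 2, 6]]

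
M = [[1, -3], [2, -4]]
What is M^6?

tr M = -3 and det M = 2, so the characteristic polynomial is λ² − (-3)λ + (2) with roots -1 and -2.
Eigenvectors give P = [[3, 1], [2, 1]] with P⁻¹ = [[1, -1], [-2, 3]], and M = P·diag(-1, -2)·P⁻¹.
Then M^6 = P·diag(1, 64)·P⁻¹ = [[3, 64], [2, 64]] · [[1, -1], [-2, 3]] = [[-125, 189], [-126, 190]].

[[-125, 189], [-126, 190]]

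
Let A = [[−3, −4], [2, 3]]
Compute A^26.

[[1, 0], [0, 1]]

A² = I (check: tr A = 0 and det A = −1), so A^26 = I since 26 is even.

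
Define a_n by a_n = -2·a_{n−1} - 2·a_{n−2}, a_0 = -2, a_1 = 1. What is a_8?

-32

With companion matrix M = [[-2, -2], [1, 0]], [a_n, a_{n−1}]ᵀ = M·[a_{n−1}, a_{n−2}]ᵀ, so [a_8, a_7]ᵀ = M⁷·[a_1, a_0]ᵀ.
M⁷ = [[0, 16], [-8, -16]], giving [a_8, a_7]ᵀ = [[-32], [24]].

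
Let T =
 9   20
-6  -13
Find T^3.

[[129, 260], [-78, -157]]

tr T = -4 and det T = 3, so the characteristic polynomial is λ² − (-4)λ + (3) with roots -1 and -3.
Eigenvectors give P = [[-2, -5], [1, 3]] with P⁻¹ = [[-3, -5], [1, 2]], and T = P·diag(-1, -3)·P⁻¹.
Then T^3 = P·diag(-1, -27)·P⁻¹ = [[2, 135], [-1, -81]] · [[-3, -5], [1, 2]] = [[129, 260], [-78, -157]].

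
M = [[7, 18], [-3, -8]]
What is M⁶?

[[-125, -378], [63, 190]]

tr M = -1 and det M = -2, so the characteristic polynomial is λ² − (-1)λ + (-2) with roots -2 and 1.
Eigenvectors give P = [[-2, 3], [1, -1]] with P⁻¹ = [[1, 3], [1, 2]], and M = P·diag(-2, 1)·P⁻¹.
Then M⁶ = P·diag(64, 1)·P⁻¹ = [[-128, 3], [64, -1]] · [[1, 3], [1, 2]] = [[-125, -378], [63, 190]].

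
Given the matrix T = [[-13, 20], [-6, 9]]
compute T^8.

tr T = -4 and det T = 3, so the characteristic polynomial is λ² − (-4)λ + (3) with roots -3 and -1.
Eigenvectors give P = [[2, -5], [1, -3]] with P⁻¹ = [[3, -5], [1, -2]], and T = P·diag(-3, -1)·P⁻¹.
Then T^8 = P·diag(6561, 1)·P⁻¹ = [[13122, -5], [6561, -3]] · [[3, -5], [1, -2]] = [[39361, -65600], [19680, -32799]].

[[39361, -65600], [19680, -32799]]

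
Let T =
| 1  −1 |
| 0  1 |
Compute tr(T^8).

T = I + N where N = [[0, −1], [0, 0]] is strictly upper-triangular, so N^2 = 0.
(I + N)^8 = I + 8·N = [[1, −8], [0, 1]].

2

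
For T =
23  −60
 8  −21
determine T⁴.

[[481, −1200], [160, −399]]

tr T = 2 and det T = −3, so the characteristic polynomial is λ² − (2)λ + (−3) with roots 3 and −1.
Eigenvectors give P = [[3, −5], [1, −2]] with P⁻¹ = [[2, −5], [1, −3]], and T = P·diag(3, −1)·P⁻¹.
Then T⁴ = P·diag(81, 1)·P⁻¹ = [[243, −5], [81, −2]] · [[2, −5], [1, −3]] = [[481, −1200], [160, −399]].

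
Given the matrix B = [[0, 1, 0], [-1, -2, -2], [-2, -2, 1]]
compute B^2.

[[-1, -2, -2], [6, 7, 2], [0, 0, 5]]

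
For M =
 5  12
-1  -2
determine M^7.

[[509, 1524], [-127, -380]]

tr M = 3 and det M = 2, so the characteristic polynomial is λ² − (3)λ + (2) with roots 2 and 1.
Eigenvectors give P = [[4, -3], [-1, 1]] with P⁻¹ = [[1, 3], [1, 4]], and M = P·diag(2, 1)·P⁻¹.
Then M^7 = P·diag(128, 1)·P⁻¹ = [[512, -3], [-128, 1]] · [[1, 3], [1, 4]] = [[509, 1524], [-127, -380]].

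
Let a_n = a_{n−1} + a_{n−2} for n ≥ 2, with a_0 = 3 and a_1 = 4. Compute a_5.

With companion matrix C = [[1, 1], [1, 0]], [a_n, a_{n−1}]ᵀ = C·[a_{n−1}, a_{n−2}]ᵀ, so [a_5, a_4]ᵀ = C⁴·[a_1, a_0]ᵀ.
C⁴ = [[5, 3], [3, 2]], giving [a_5, a_4]ᵀ = [[29], [18]].

29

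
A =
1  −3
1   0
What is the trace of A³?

−8

A² = [[−2, −3], [1, −3]]
A³ = [[−5, 6], [−2, −3]]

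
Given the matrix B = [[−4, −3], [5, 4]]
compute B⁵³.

B² = I (check: tr B = 0 and det B = −1), so B⁵³ = B since 53 is odd.

[[−4, −3], [5, 4]]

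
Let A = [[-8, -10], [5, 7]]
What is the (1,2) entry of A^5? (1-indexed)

tr A = -1 and det A = -6, so the characteristic polynomial is λ² − (-1)λ + (-6) with roots -3 and 2.
Eigenvectors give P = [[2, -1], [-1, 1]] with P⁻¹ = [[1, 1], [1, 2]], and A = P·diag(-3, 2)·P⁻¹.
Then A^5 = P·diag(-243, 32)·P⁻¹ = [[-486, -32], [243, 32]] · [[1, 1], [1, 2]] = [[-518, -550], [275, 307]].

-550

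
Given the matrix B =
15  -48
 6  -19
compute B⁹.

[[157455, -472368], [59046, -177139]]

tr B = -4 and det B = 3, so the characteristic polynomial is λ² − (-4)λ + (3) with roots -3 and -1.
Eigenvectors give P = [[-8, 3], [-3, 1]] with P⁻¹ = [[1, -3], [3, -8]], and B = P·diag(-3, -1)·P⁻¹.
Then B⁹ = P·diag(-19683, -1)·P⁻¹ = [[157464, -3], [59049, -1]] · [[1, -3], [3, -8]] = [[157455, -472368], [59046, -177139]].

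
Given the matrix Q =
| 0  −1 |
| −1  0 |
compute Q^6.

[[1, 0], [0, 1]]

Q² = I (check: tr Q = 0 and det Q = −1), so Q^6 = I since 6 is even.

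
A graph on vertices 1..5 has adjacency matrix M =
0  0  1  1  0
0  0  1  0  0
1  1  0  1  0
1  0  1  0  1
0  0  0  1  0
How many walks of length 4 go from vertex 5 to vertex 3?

The number of length-4 walks from vertex 5 to vertex 3 is entry (5,3) of M⁴, where M is the adjacency matrix.
M² = [[2, 1, 1, 1, 1], [1, 1, 0, 1, 0], [1, 0, 3, 1, 1], [1, 1, 1, 3, 0], [1, 0, 1, 0, 1]]
M³ = [[2, 1, 4, 4, 1], [1, 0, 3, 1, 1], [4, 3, 2, 5, 1], [4, 1, 5, 2, 3], [1, 1, 1, 3, 0]]
M⁴ = [[8, 4, 7, 7, 4], [4, 3, 2, 5, 1], [7, 2, 12, 7, 5], [7, 5, 7, 12, 2], [4, 1, 5, 2, 3]]

5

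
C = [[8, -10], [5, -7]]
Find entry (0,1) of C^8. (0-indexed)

-12610

tr C = 1 and det C = -6, so the characteristic polynomial is λ² − (1)λ + (-6) with roots 3 and -2.
Eigenvectors give P = [[2, -1], [1, -1]] with P⁻¹ = [[1, -1], [1, -2]], and C = P·diag(3, -2)·P⁻¹.
Then C^8 = P·diag(6561, 256)·P⁻¹ = [[13122, -256], [6561, -256]] · [[1, -1], [1, -2]] = [[12866, -12610], [6305, -6049]].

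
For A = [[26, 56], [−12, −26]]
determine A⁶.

tr A = 0 and det A = −4, so the characteristic polynomial is λ² − (0)λ + (−4) with roots 2 and −2.
Eigenvectors give P = [[7, 2], [−3, −1]] with P⁻¹ = [[1, 2], [−3, −7]], and A = P·diag(2, −2)·P⁻¹.
Then A⁶ = P·diag(64, 64)·P⁻¹ = [[448, 128], [−192, −64]] · [[1, 2], [−3, −7]] = [[64, 0], [0, 64]].

[[64, 0], [0, 64]]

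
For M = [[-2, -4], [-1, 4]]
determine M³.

[[-8, -64], [-16, 88]]

M² = [[8, -8], [-2, 20]]
M³ = [[-8, -64], [-16, 88]]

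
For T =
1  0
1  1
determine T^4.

[[1, 0], [4, 1]]

T = I + N where N = [[0, 0], [1, 0]] is strictly lower-triangular, so N^2 = 0.
(I + N)^4 = I + 4·N = [[1, 0], [4, 1]].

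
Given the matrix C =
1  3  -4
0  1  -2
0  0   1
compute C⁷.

C = I + N where N = [[0, 3, -4], [0, 0, -2], [0, 0, 0]] is strictly upper-triangular, so N³ = 0.
(I + N)⁷ = I + 7·N + 21·N² = [[1, 21, -154], [0, 1, -14], [0, 0, 1]].

[[1, 21, -154], [0, 1, -14], [0, 0, 1]]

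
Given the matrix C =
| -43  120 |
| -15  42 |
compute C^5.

[[-2443, 6600], [-825, 2232]]

tr C = -1 and det C = -6, so the characteristic polynomial is λ² − (-1)λ + (-6) with roots -3 and 2.
Eigenvectors give P = [[3, -8], [1, -3]] with P⁻¹ = [[3, -8], [1, -3]], and C = P·diag(-3, 2)·P⁻¹.
Then C^5 = P·diag(-243, 32)·P⁻¹ = [[-729, -256], [-243, -96]] · [[3, -8], [1, -3]] = [[-2443, 6600], [-825, 2232]].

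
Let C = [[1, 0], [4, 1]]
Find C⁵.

C = I + N where N = [[0, 0], [4, 0]] is strictly lower-triangular, so N² = 0.
(I + N)⁵ = I + 5·N = [[1, 0], [20, 1]].

[[1, 0], [20, 1]]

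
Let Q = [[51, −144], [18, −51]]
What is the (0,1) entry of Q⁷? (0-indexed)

tr Q = 0 and det Q = −9, so the characteristic polynomial is λ² − (0)λ + (−9) with roots 3 and −3.
Eigenvectors give P = [[3, 8], [1, 3]] with P⁻¹ = [[3, −8], [−1, 3]], and Q = P·diag(3, −3)·P⁻¹.
Then Q⁷ = P·diag(2187, −2187)·P⁻¹ = [[6561, −17496], [2187, −6561]] · [[3, −8], [−1, 3]] = [[37179, −104976], [13122, −37179]].

−104976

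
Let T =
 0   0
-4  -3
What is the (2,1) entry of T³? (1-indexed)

T² = [[0, 0], [12, 9]]
T³ = [[0, 0], [-36, -27]]

-36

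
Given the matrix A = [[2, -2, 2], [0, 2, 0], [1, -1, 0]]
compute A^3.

A^2 = [[6, -10, 4], [0, 4, 0], [2, -4, 2]]
A^3 = [[16, -36, 12], [0, 8, 0], [6, -14, 4]]

[[16, -36, 12], [0, 8, 0], [6, -14, 4]]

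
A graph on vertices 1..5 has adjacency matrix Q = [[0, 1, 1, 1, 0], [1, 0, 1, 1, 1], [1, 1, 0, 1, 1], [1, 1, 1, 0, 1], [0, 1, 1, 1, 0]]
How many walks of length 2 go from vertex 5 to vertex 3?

2

The number of length-2 walks from vertex 5 to vertex 3 is entry (5,3) of Q^2, where Q is the adjacency matrix.
Q^2 = [[3, 2, 2, 2, 3], [2, 4, 3, 3, 2], [2, 3, 4, 3, 2], [2, 3, 3, 4, 2], [3, 2, 2, 2, 3]]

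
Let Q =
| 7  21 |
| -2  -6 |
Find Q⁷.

Q² = Q (a projection; rank 1, trace 1), so Q⁷ = Q.

[[7, 21], [-2, -6]]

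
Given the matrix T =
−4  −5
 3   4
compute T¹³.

T² = I (check: tr T = 0 and det T = −1), so T¹³ = T since 13 is odd.

[[−4, −5], [3, 4]]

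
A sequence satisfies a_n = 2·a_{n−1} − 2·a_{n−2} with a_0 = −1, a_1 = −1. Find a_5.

4

With companion matrix A = [[2, −2], [1, 0]], [a_n, a_{n−1}]ᵀ = A·[a_{n−1}, a_{n−2}]ᵀ, so [a_5, a_4]ᵀ = A⁴·[a_1, a_0]ᵀ.
A⁴ = [[−4, 0], [0, −4]], giving [a_5, a_4]ᵀ = [[4], [4]].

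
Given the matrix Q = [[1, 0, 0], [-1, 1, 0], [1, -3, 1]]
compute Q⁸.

[[1, 0, 0], [-8, 1, 0], [92, -24, 1]]

Q = I + N where N = [[0, 0, 0], [-1, 0, 0], [1, -3, 0]] is strictly lower-triangular, so N³ = 0.
(I + N)⁸ = I + 8·N + 28·N² = [[1, 0, 0], [-8, 1, 0], [92, -24, 1]].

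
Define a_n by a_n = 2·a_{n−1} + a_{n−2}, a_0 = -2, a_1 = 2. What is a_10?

2786

With companion matrix M = [[2, 1], [1, 0]], [a_n, a_{n−1}]ᵀ = M·[a_{n−1}, a_{n−2}]ᵀ, so [a_10, a_9]ᵀ = M⁹·[a_1, a_0]ᵀ.
M⁹ = [[2378, 985], [985, 408]], giving [a_10, a_9]ᵀ = [[2786], [1154]].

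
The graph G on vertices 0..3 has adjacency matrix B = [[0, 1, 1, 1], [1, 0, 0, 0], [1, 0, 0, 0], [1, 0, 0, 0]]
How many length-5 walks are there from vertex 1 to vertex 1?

0

The number of length-5 walks from vertex 1 to vertex 1 is entry (1,1) of B⁵, where B is the adjacency matrix.
B² = [[3, 0, 0, 0], [0, 1, 1, 1], [0, 1, 1, 1], [0, 1, 1, 1]]
B³ = [[0, 3, 3, 3], [3, 0, 0, 0], [3, 0, 0, 0], [3, 0, 0, 0]]
B⁴ = [[9, 0, 0, 0], [0, 3, 3, 3], [0, 3, 3, 3], [0, 3, 3, 3]]
B⁵ = [[0, 9, 9, 9], [9, 0, 0, 0], [9, 0, 0, 0], [9, 0, 0, 0]]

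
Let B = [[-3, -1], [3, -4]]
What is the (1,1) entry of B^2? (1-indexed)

6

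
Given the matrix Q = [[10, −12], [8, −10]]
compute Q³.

tr Q = 0 and det Q = −4, so the characteristic polynomial is λ² − (0)λ + (−4) with roots −2 and 2.
Eigenvectors give P = [[1, 3], [1, 2]] with P⁻¹ = [[−2, 3], [1, −1]], and Q = P·diag(−2, 2)·P⁻¹.
Then Q³ = P·diag(−8, 8)·P⁻¹ = [[−8, 24], [−8, 16]] · [[−2, 3], [1, −1]] = [[40, −48], [32, −40]].

[[40, −48], [32, −40]]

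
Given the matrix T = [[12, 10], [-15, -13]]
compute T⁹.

tr T = -1 and det T = -6, so the characteristic polynomial is λ² − (-1)λ + (-6) with roots 2 and -3.
Eigenvectors give P = [[-1, -2], [1, 3]] with P⁻¹ = [[-3, -2], [1, 1]], and T = P·diag(2, -3)·P⁻¹.
Then T⁹ = P·diag(512, -19683)·P⁻¹ = [[-512, 39366], [512, -59049]] · [[-3, -2], [1, 1]] = [[40902, 40390], [-60585, -60073]].

[[40902, 40390], [-60585, -60073]]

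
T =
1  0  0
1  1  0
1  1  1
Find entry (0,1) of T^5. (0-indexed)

0

T = I + N where N = [[0, 0, 0], [1, 0, 0], [1, 1, 0]] is strictly lower-triangular, so N^3 = 0.
(I + N)^5 = I + 5·N + 10·N^2 = [[1, 0, 0], [5, 1, 0], [15, 5, 1]].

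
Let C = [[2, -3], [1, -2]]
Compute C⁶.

[[1, 0], [0, 1]]

C² = I (check: tr C = 0 and det C = -1), so C⁶ = I since 6 is even.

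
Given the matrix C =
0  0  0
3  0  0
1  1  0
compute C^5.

C is strictly triangular, hence nilpotent: C^3 = 0, so C^5 = 0.

[[0, 0, 0], [0, 0, 0], [0, 0, 0]]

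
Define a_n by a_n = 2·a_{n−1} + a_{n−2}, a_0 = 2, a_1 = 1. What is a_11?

10497

With companion matrix T = [[2, 1], [1, 0]], [a_n, a_{n−1}]ᵀ = T·[a_{n−1}, a_{n−2}]ᵀ, so [a_11, a_10]ᵀ = T¹⁰·[a_1, a_0]ᵀ.
T¹⁰ = [[5741, 2378], [2378, 985]], giving [a_11, a_10]ᵀ = [[10497], [4348]].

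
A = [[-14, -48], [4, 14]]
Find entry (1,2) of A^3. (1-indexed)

-192

tr A = 0 and det A = -4, so the characteristic polynomial is λ² − (0)λ + (-4) with roots 2 and -2.
Eigenvectors give P = [[-3, 4], [1, -1]] with P⁻¹ = [[1, 4], [1, 3]], and A = P·diag(2, -2)·P⁻¹.
Then A^3 = P·diag(8, -8)·P⁻¹ = [[-24, -32], [8, 8]] · [[1, 4], [1, 3]] = [[-56, -192], [16, 56]].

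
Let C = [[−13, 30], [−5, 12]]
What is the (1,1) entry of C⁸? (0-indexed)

tr C = −1 and det C = −6, so the characteristic polynomial is λ² − (−1)λ + (−6) with roots 2 and −3.
Eigenvectors give P = [[2, 3], [1, 1]] with P⁻¹ = [[−1, 3], [1, −2]], and C = P·diag(2, −3)·P⁻¹.
Then C⁸ = P·diag(256, 6561)·P⁻¹ = [[512, 19683], [256, 6561]] · [[−1, 3], [1, −2]] = [[19171, −37830], [6305, −12354]].

−12354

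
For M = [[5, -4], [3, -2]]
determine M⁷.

tr M = 3 and det M = 2, so the characteristic polynomial is λ² − (3)λ + (2) with roots 2 and 1.
Eigenvectors give P = [[4, 1], [3, 1]] with P⁻¹ = [[1, -1], [-3, 4]], and M = P·diag(2, 1)·P⁻¹.
Then M⁷ = P·diag(128, 1)·P⁻¹ = [[512, 1], [384, 1]] · [[1, -1], [-3, 4]] = [[509, -508], [381, -380]].

[[509, -508], [381, -380]]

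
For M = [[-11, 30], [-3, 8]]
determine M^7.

tr M = -3 and det M = 2, so the characteristic polynomial is λ² − (-3)λ + (2) with roots -1 and -2.
Eigenvectors give P = [[-3, 10], [-1, 3]] with P⁻¹ = [[3, -10], [1, -3]], and M = P·diag(-1, -2)·P⁻¹.
Then M^7 = P·diag(-1, -128)·P⁻¹ = [[3, -1280], [1, -384]] · [[3, -10], [1, -3]] = [[-1271, 3810], [-381, 1142]].

[[-1271, 3810], [-381, 1142]]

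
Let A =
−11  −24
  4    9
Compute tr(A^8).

6562

tr A = −2 and det A = −3, so the characteristic polynomial is λ² − (−2)λ + (−3) with roots −3 and 1.
Eigenvectors give P = [[3, −2], [−1, 1]] with P⁻¹ = [[1, 2], [1, 3]], and A = P·diag(−3, 1)·P⁻¹.
Then A^8 = P·diag(6561, 1)·P⁻¹ = [[19683, −2], [−6561, 1]] · [[1, 2], [1, 3]] = [[19681, 39360], [−6560, −13119]].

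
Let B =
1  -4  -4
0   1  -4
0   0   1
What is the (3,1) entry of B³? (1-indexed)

B = I + N where N = [[0, -4, -4], [0, 0, -4], [0, 0, 0]] is strictly upper-triangular, so N³ = 0.
(I + N)³ = I + 3·N + 3·N² = [[1, -12, 36], [0, 1, -12], [0, 0, 1]].

0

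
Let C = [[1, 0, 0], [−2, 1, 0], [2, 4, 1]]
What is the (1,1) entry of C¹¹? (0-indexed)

C = I + N where N = [[0, 0, 0], [−2, 0, 0], [2, 4, 0]] is strictly lower-triangular, so N³ = 0.
(I + N)¹¹ = I + 11·N + 55·N² = [[1, 0, 0], [−22, 1, 0], [−418, 44, 1]].

1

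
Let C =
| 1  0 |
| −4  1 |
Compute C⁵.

C = I + N where N = [[0, 0], [−4, 0]] is strictly lower-triangular, so N² = 0.
(I + N)⁵ = I + 5·N = [[1, 0], [−20, 1]].

[[1, 0], [−20, 1]]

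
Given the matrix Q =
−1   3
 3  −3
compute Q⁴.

[[244, −336], [−336, 468]]

Q² = [[10, −12], [−12, 18]]
Q³ = [[−46, 66], [66, −90]]
Q⁴ = [[244, −336], [−336, 468]]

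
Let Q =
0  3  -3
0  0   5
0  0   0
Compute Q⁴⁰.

Q is strictly triangular, hence nilpotent: Q³ = 0, so Q⁴⁰ = 0.

[[0, 0, 0], [0, 0, 0], [0, 0, 0]]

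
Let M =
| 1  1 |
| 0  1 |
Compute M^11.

[[1, 11], [0, 1]]

M = I + N where N = [[0, 1], [0, 0]] is strictly upper-triangular, so N^2 = 0.
(I + N)^11 = I + 11·N = [[1, 11], [0, 1]].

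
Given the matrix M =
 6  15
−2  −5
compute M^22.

M² = M (a projection; rank 1, trace 1), so M^22 = M.

[[6, 15], [−2, −5]]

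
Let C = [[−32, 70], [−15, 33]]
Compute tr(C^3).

tr C = 1 and det C = −6, so the characteristic polynomial is λ² − (1)λ + (−6) with roots −2 and 3.
Eigenvectors give P = [[7, 2], [3, 1]] with P⁻¹ = [[1, −2], [−3, 7]], and C = P·diag(−2, 3)·P⁻¹.
Then C^3 = P·diag(−8, 27)·P⁻¹ = [[−56, 54], [−24, 27]] · [[1, −2], [−3, 7]] = [[−218, 490], [−105, 237]].

19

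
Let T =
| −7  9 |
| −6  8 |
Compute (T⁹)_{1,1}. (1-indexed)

−1027

tr T = 1 and det T = −2, so the characteristic polynomial is λ² − (1)λ + (−2) with roots 2 and −1.
Eigenvectors give P = [[1, 3], [1, 2]] with P⁻¹ = [[−2, 3], [1, −1]], and T = P·diag(2, −1)·P⁻¹.
Then T⁹ = P·diag(512, −1)·P⁻¹ = [[512, −3], [512, −2]] · [[−2, 3], [1, −1]] = [[−1027, 1539], [−1026, 1538]].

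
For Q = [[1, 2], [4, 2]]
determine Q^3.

Q^2 = [[9, 6], [12, 12]]
Q^3 = [[33, 30], [60, 48]]

[[33, 30], [60, 48]]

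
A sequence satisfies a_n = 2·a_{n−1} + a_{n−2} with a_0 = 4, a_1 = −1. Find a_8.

268

With companion matrix M = [[2, 1], [1, 0]], [a_n, a_{n−1}]ᵀ = M·[a_{n−1}, a_{n−2}]ᵀ, so [a_8, a_7]ᵀ = M^7·[a_1, a_0]ᵀ.
M^7 = [[408, 169], [169, 70]], giving [a_8, a_7]ᵀ = [[268], [111]].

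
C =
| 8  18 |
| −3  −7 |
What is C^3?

[[26, 54], [−9, −19]]

tr C = 1 and det C = −2, so the characteristic polynomial is λ² − (1)λ + (−2) with roots −1 and 2.
Eigenvectors give P = [[−2, −3], [1, 1]] with P⁻¹ = [[1, 3], [−1, −2]], and C = P·diag(−1, 2)·P⁻¹.
Then C^3 = P·diag(−1, 8)·P⁻¹ = [[2, −24], [−1, 8]] · [[1, 3], [−1, −2]] = [[26, 54], [−9, −19]].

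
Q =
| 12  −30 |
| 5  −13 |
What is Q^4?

[[−114, 390], [−65, 211]]

tr Q = −1 and det Q = −6, so the characteristic polynomial is λ² − (−1)λ + (−6) with roots −3 and 2.
Eigenvectors give P = [[2, 3], [1, 1]] with P⁻¹ = [[−1, 3], [1, −2]], and Q = P·diag(−3, 2)·P⁻¹.
Then Q^4 = P·diag(81, 16)·P⁻¹ = [[162, 48], [81, 16]] · [[−1, 3], [1, −2]] = [[−114, 390], [−65, 211]].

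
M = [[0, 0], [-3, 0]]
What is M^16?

[[0, 0], [0, 0]]

M is strictly triangular, hence nilpotent: M^2 = 0, so M^16 = 0.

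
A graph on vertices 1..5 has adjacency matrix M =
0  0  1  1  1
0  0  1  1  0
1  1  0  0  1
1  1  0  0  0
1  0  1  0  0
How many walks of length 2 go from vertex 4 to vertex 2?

0

The number of length-2 walks from vertex 4 to vertex 2 is entry (4,2) of M², where M is the adjacency matrix.
M² = [[3, 2, 1, 0, 1], [2, 2, 0, 0, 1], [1, 0, 3, 2, 1], [0, 0, 2, 2, 1], [1, 1, 1, 1, 2]]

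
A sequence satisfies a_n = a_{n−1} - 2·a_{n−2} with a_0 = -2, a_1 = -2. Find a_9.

With companion matrix Q = [[1, -2], [1, 0]], [a_n, a_{n−1}]ᵀ = Q·[a_{n−1}, a_{n−2}]ᵀ, so [a_9, a_8]ᵀ = Q⁸·[a_1, a_0]ᵀ.
Q⁸ = [[-17, 6], [-3, -14]], giving [a_9, a_8]ᵀ = [[22], [34]].

22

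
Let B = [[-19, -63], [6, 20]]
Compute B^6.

[[-377, -1323], [126, 442]]

tr B = 1 and det B = -2, so the characteristic polynomial is λ² − (1)λ + (-2) with roots -1 and 2.
Eigenvectors give P = [[-7, -3], [2, 1]] with P⁻¹ = [[-1, -3], [2, 7]], and B = P·diag(-1, 2)·P⁻¹.
Then B^6 = P·diag(1, 64)·P⁻¹ = [[-7, -192], [2, 64]] · [[-1, -3], [2, 7]] = [[-377, -1323], [126, 442]].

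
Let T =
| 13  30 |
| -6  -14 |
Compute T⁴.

tr T = -1 and det T = -2, so the characteristic polynomial is λ² − (-1)λ + (-2) with roots -2 and 1.
Eigenvectors give P = [[-2, 5], [1, -2]] with P⁻¹ = [[2, 5], [1, 2]], and T = P·diag(-2, 1)·P⁻¹.
Then T⁴ = P·diag(16, 1)·P⁻¹ = [[-32, 5], [16, -2]] · [[2, 5], [1, 2]] = [[-59, -150], [30, 76]].

[[-59, -150], [30, 76]]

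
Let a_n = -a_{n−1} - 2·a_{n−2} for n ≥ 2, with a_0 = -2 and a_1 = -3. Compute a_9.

With companion matrix C = [[-1, -2], [1, 0]], [a_n, a_{n−1}]ᵀ = C·[a_{n−1}, a_{n−2}]ᵀ, so [a_9, a_8]ᵀ = C⁸·[a_1, a_0]ᵀ.
C⁸ = [[-17, -6], [3, -14]], giving [a_9, a_8]ᵀ = [[63], [19]].

63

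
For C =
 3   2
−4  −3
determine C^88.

[[1, 0], [0, 1]]

C² = I (check: tr C = 0 and det C = −1), so C^88 = I since 88 is even.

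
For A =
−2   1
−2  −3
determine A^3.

[[6, 17], [−34, −11]]

A^2 = [[2, −5], [10, 7]]
A^3 = [[6, 17], [−34, −11]]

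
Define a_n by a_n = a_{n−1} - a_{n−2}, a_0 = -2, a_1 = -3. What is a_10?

With companion matrix T = [[1, -1], [1, 0]], [a_n, a_{n−1}]ᵀ = T·[a_{n−1}, a_{n−2}]ᵀ, so [a_10, a_9]ᵀ = T⁹·[a_1, a_0]ᵀ.
T⁹ = [[-1, 0], [0, -1]], giving [a_10, a_9]ᵀ = [[3], [2]].

3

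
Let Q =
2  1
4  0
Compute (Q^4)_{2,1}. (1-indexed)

Q^2 = [[8, 2], [8, 4]]
Q^3 = [[24, 8], [32, 8]]
Q^4 = [[80, 24], [96, 32]]

96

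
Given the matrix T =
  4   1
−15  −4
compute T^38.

[[1, 0], [0, 1]]

T² = I (check: tr T = 0 and det T = −1), so T^38 = I since 38 is even.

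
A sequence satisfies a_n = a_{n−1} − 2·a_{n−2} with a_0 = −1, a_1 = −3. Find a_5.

With companion matrix T = [[1, −2], [1, 0]], [a_n, a_{n−1}]ᵀ = T·[a_{n−1}, a_{n−2}]ᵀ, so [a_5, a_4]ᵀ = T^4·[a_1, a_0]ᵀ.
T^4 = [[−1, 6], [−3, 2]], giving [a_5, a_4]ᵀ = [[−3], [7]].

−3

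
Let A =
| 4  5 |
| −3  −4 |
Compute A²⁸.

[[1, 0], [0, 1]]

A² = I (check: tr A = 0 and det A = −1), so A²⁸ = I since 28 is even.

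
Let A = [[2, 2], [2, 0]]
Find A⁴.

A² = [[8, 4], [4, 4]]
A³ = [[24, 16], [16, 8]]
A⁴ = [[80, 48], [48, 32]]

[[80, 48], [48, 32]]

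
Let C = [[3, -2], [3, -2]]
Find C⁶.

C² = C (a projection; rank 1, trace 1), so C⁶ = C.

[[3, -2], [3, -2]]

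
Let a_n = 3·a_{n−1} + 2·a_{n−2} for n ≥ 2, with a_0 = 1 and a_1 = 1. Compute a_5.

With companion matrix B = [[3, 2], [1, 0]], [a_n, a_{n−1}]ᵀ = B·[a_{n−1}, a_{n−2}]ᵀ, so [a_5, a_4]ᵀ = B^4·[a_1, a_0]ᵀ.
B^4 = [[139, 78], [39, 22]], giving [a_5, a_4]ᵀ = [[217], [61]].

217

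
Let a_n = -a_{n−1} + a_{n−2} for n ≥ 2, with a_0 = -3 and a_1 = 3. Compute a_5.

24

With companion matrix T = [[-1, 1], [1, 0]], [a_n, a_{n−1}]ᵀ = T·[a_{n−1}, a_{n−2}]ᵀ, so [a_5, a_4]ᵀ = T^4·[a_1, a_0]ᵀ.
T^4 = [[5, -3], [-3, 2]], giving [a_5, a_4]ᵀ = [[24], [-15]].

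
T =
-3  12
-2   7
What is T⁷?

[[-4371, 13116], [-2186, 6559]]

tr T = 4 and det T = 3, so the characteristic polynomial is λ² − (4)λ + (3) with roots 1 and 3.
Eigenvectors give P = [[3, 2], [1, 1]] with P⁻¹ = [[1, -2], [-1, 3]], and T = P·diag(1, 3)·P⁻¹.
Then T⁷ = P·diag(1, 2187)·P⁻¹ = [[3, 4374], [1, 2187]] · [[1, -2], [-1, 3]] = [[-4371, 13116], [-2186, 6559]].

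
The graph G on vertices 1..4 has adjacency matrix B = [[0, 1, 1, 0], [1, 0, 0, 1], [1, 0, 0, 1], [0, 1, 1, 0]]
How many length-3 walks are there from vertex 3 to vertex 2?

The number of length-3 walks from vertex 3 to vertex 2 is entry (3,2) of B^3, where B is the adjacency matrix.
B^2 = [[2, 0, 0, 2], [0, 2, 2, 0], [0, 2, 2, 0], [2, 0, 0, 2]]
B^3 = [[0, 4, 4, 0], [4, 0, 0, 4], [4, 0, 0, 4], [0, 4, 4, 0]]

0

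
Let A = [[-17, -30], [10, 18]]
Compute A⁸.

tr A = 1 and det A = -6, so the characteristic polynomial is λ² − (1)λ + (-6) with roots 3 and -2.
Eigenvectors give P = [[3, 2], [-2, -1]] with P⁻¹ = [[-1, -2], [2, 3]], and A = P·diag(3, -2)·P⁻¹.
Then A⁸ = P·diag(6561, 256)·P⁻¹ = [[19683, 512], [-13122, -256]] · [[-1, -2], [2, 3]] = [[-18659, -37830], [12610, 25476]].

[[-18659, -37830], [12610, 25476]]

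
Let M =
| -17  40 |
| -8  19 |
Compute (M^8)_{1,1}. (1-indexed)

-26239

tr M = 2 and det M = -3, so the characteristic polynomial is λ² − (2)λ + (-3) with roots 3 and -1.
Eigenvectors give P = [[2, -5], [1, -2]] with P⁻¹ = [[-2, 5], [-1, 2]], and M = P·diag(3, -1)·P⁻¹.
Then M^8 = P·diag(6561, 1)·P⁻¹ = [[13122, -5], [6561, -2]] · [[-2, 5], [-1, 2]] = [[-26239, 65600], [-13120, 32801]].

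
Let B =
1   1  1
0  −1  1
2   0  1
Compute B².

[[3, 0, 3], [2, 1, 0], [4, 2, 3]]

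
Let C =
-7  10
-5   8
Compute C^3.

[[-43, 70], [-35, 62]]

tr C = 1 and det C = -6, so the characteristic polynomial is λ² − (1)λ + (-6) with roots 3 and -2.
Eigenvectors give P = [[-1, 2], [-1, 1]] with P⁻¹ = [[1, -2], [1, -1]], and C = P·diag(3, -2)·P⁻¹.
Then C^3 = P·diag(27, -8)·P⁻¹ = [[-27, -16], [-27, -8]] · [[1, -2], [1, -1]] = [[-43, 70], [-35, 62]].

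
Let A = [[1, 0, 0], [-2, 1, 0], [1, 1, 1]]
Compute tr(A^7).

3

A = I + N where N = [[0, 0, 0], [-2, 0, 0], [1, 1, 0]] is strictly lower-triangular, so N^3 = 0.
(I + N)^7 = I + 7·N + 21·N^2 = [[1, 0, 0], [-14, 1, 0], [-35, 7, 1]].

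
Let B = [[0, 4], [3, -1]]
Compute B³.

[[-12, 52], [39, -25]]

B² = [[12, -4], [-3, 13]]
B³ = [[-12, 52], [39, -25]]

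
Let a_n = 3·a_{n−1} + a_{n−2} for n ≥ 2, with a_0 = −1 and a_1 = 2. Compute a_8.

With companion matrix C = [[3, 1], [1, 0]], [a_n, a_{n−1}]ᵀ = C·[a_{n−1}, a_{n−2}]ᵀ, so [a_8, a_7]ᵀ = C⁷·[a_1, a_0]ᵀ.
C⁷ = [[3927, 1189], [1189, 360]], giving [a_8, a_7]ᵀ = [[6665], [2018]].

6665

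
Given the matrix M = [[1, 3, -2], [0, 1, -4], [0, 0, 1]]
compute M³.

[[1, 9, -42], [0, 1, -12], [0, 0, 1]]

M = I + N where N = [[0, 3, -2], [0, 0, -4], [0, 0, 0]] is strictly upper-triangular, so N³ = 0.
(I + N)³ = I + 3·N + 3·N² = [[1, 9, -42], [0, 1, -12], [0, 0, 1]].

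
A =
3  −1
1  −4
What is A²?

[[8, 1], [−1, 15]]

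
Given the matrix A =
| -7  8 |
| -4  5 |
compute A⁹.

tr A = -2 and det A = -3, so the characteristic polynomial is λ² − (-2)λ + (-3) with roots -3 and 1.
Eigenvectors give P = [[2, -1], [1, -1]] with P⁻¹ = [[1, -1], [1, -2]], and A = P·diag(-3, 1)·P⁻¹.
Then A⁹ = P·diag(-19683, 1)·P⁻¹ = [[-39366, -1], [-19683, -1]] · [[1, -1], [1, -2]] = [[-39367, 39368], [-19684, 19685]].

[[-39367, 39368], [-19684, 19685]]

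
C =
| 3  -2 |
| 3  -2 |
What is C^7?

[[3, -2], [3, -2]]

C² = C (a projection; rank 1, trace 1), so C^7 = C.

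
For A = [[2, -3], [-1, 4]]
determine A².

[[7, -18], [-6, 19]]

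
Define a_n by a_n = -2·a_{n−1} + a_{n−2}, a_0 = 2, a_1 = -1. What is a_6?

With companion matrix Q = [[-2, 1], [1, 0]], [a_n, a_{n−1}]ᵀ = Q·[a_{n−1}, a_{n−2}]ᵀ, so [a_6, a_5]ᵀ = Q⁵·[a_1, a_0]ᵀ.
Q⁵ = [[-70, 29], [29, -12]], giving [a_6, a_5]ᵀ = [[128], [-53]].

128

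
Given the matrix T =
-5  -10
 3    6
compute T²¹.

T² = T (a projection; rank 1, trace 1), so T²¹ = T.

[[-5, -10], [3, 6]]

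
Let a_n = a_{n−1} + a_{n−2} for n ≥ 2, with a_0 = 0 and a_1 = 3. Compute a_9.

102

With companion matrix T = [[1, 1], [1, 0]], [a_n, a_{n−1}]ᵀ = T·[a_{n−1}, a_{n−2}]ᵀ, so [a_9, a_8]ᵀ = T⁸·[a_1, a_0]ᵀ.
T⁸ = [[34, 21], [21, 13]], giving [a_9, a_8]ᵀ = [[102], [63]].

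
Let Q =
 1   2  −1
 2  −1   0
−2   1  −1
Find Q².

[[7, −1, 0], [0, 5, −2], [2, −6, 3]]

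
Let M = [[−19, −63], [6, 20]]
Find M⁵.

[[−199, −693], [66, 230]]

tr M = 1 and det M = −2, so the characteristic polynomial is λ² − (1)λ + (−2) with roots 2 and −1.
Eigenvectors give P = [[−3, 7], [1, −2]] with P⁻¹ = [[2, 7], [1, 3]], and M = P·diag(2, −1)·P⁻¹.
Then M⁵ = P·diag(32, −1)·P⁻¹ = [[−96, −7], [32, 2]] · [[2, 7], [1, 3]] = [[−199, −693], [66, 230]].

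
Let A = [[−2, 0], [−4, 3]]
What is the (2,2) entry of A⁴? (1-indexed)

81

A² = [[4, 0], [−4, 9]]
A³ = [[−8, 0], [−28, 27]]
A⁴ = [[16, 0], [−52, 81]]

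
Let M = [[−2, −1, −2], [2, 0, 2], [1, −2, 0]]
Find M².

[[0, 6, 2], [−2, −6, −4], [−6, −1, −6]]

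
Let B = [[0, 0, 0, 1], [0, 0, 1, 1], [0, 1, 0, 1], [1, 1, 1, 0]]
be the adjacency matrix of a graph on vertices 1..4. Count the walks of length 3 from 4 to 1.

3

The number of length-3 walks from vertex 4 to vertex 1 is entry (4,1) of B^3, where B is the adjacency matrix.
B^2 = [[1, 1, 1, 0], [1, 2, 1, 1], [1, 1, 2, 1], [0, 1, 1, 3]]
B^3 = [[0, 1, 1, 3], [1, 2, 3, 4], [1, 3, 2, 4], [3, 4, 4, 2]]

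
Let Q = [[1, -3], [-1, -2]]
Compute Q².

[[4, 3], [1, 7]]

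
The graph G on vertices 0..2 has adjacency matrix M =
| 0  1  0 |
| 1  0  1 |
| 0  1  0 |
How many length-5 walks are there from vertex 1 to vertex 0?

4

The number of length-5 walks from vertex 1 to vertex 0 is entry (1,0) of M⁵, where M is the adjacency matrix.
M² = [[1, 0, 1], [0, 2, 0], [1, 0, 1]]
M³ = [[0, 2, 0], [2, 0, 2], [0, 2, 0]]
M⁴ = [[2, 0, 2], [0, 4, 0], [2, 0, 2]]
M⁵ = [[0, 4, 0], [4, 0, 4], [0, 4, 0]]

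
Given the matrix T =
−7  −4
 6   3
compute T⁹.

[[−59047, −39364], [59046, 39363]]

tr T = −4 and det T = 3, so the characteristic polynomial is λ² − (−4)λ + (3) with roots −3 and −1.
Eigenvectors give P = [[−1, −2], [1, 3]] with P⁻¹ = [[−3, −2], [1, 1]], and T = P·diag(−3, −1)·P⁻¹.
Then T⁹ = P·diag(−19683, −1)·P⁻¹ = [[19683, 2], [−19683, −3]] · [[−3, −2], [1, 1]] = [[−59047, −39364], [59046, 39363]].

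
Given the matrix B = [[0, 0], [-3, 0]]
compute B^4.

[[0, 0], [0, 0]]

B is strictly triangular, hence nilpotent: B^2 = 0, so B^4 = 0.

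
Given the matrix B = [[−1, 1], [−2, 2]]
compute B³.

[[−1, 1], [−2, 2]]

B² = B (a projection; rank 1, trace 1), so B³ = B.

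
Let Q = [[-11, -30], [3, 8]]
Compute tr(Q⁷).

tr Q = -3 and det Q = 2, so the characteristic polynomial is λ² − (-3)λ + (2) with roots -2 and -1.
Eigenvectors give P = [[10, -3], [-3, 1]] with P⁻¹ = [[1, 3], [3, 10]], and Q = P·diag(-2, -1)·P⁻¹.
Then Q⁷ = P·diag(-128, -1)·P⁻¹ = [[-1280, 3], [384, -1]] · [[1, 3], [3, 10]] = [[-1271, -3810], [381, 1142]].

-129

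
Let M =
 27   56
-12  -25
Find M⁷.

[[15315, 30632], [-6564, -13129]]

tr M = 2 and det M = -3, so the characteristic polynomial is λ² − (2)λ + (-3) with roots 3 and -1.
Eigenvectors give P = [[7, 2], [-3, -1]] with P⁻¹ = [[1, 2], [-3, -7]], and M = P·diag(3, -1)·P⁻¹.
Then M⁷ = P·diag(2187, -1)·P⁻¹ = [[15309, -2], [-6561, 1]] · [[1, 2], [-3, -7]] = [[15315, 30632], [-6564, -13129]].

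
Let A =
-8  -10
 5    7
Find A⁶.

[[1394, 1330], [-665, -601]]

tr A = -1 and det A = -6, so the characteristic polynomial is λ² − (-1)λ + (-6) with roots 2 and -3.
Eigenvectors give P = [[-1, 2], [1, -1]] with P⁻¹ = [[1, 2], [1, 1]], and A = P·diag(2, -3)·P⁻¹.
Then A⁶ = P·diag(64, 729)·P⁻¹ = [[-64, 1458], [64, -729]] · [[1, 2], [1, 1]] = [[1394, 1330], [-665, -601]].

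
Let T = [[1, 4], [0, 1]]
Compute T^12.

T = I + N where N = [[0, 4], [0, 0]] is strictly upper-triangular, so N^2 = 0.
(I + N)^12 = I + 12·N = [[1, 48], [0, 1]].

[[1, 48], [0, 1]]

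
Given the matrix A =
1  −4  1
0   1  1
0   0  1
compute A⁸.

[[1, −32, −104], [0, 1, 8], [0, 0, 1]]

A = I + N where N = [[0, −4, 1], [0, 0, 1], [0, 0, 0]] is strictly upper-triangular, so N³ = 0.
(I + N)⁸ = I + 8·N + 28·N² = [[1, −32, −104], [0, 1, 8], [0, 0, 1]].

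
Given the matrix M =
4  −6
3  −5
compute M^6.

tr M = −1 and det M = −2, so the characteristic polynomial is λ² − (−1)λ + (−2) with roots −2 and 1.
Eigenvectors give P = [[1, −2], [1, −1]] with P⁻¹ = [[−1, 2], [−1, 1]], and M = P·diag(−2, 1)·P⁻¹.
Then M^6 = P·diag(64, 1)·P⁻¹ = [[64, −2], [64, −1]] · [[−1, 2], [−1, 1]] = [[−62, 126], [−63, 127]].

[[−62, 126], [−63, 127]]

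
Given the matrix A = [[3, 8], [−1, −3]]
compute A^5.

[[3, 8], [−1, −3]]

A² = I (check: tr A = 0 and det A = −1), so A^5 = A since 5 is odd.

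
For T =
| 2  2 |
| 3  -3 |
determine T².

[[10, -2], [-3, 15]]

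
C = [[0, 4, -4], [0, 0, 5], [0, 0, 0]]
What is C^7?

[[0, 0, 0], [0, 0, 0], [0, 0, 0]]

C is strictly triangular, hence nilpotent: C^3 = 0, so C^7 = 0.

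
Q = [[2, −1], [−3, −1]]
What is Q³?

Q² = [[7, −1], [−3, 4]]
Q³ = [[17, −6], [−18, −1]]

[[17, −6], [−18, −1]]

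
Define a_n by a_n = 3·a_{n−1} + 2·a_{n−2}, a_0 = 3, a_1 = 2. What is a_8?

23136

With companion matrix T = [[3, 2], [1, 0]], [a_n, a_{n−1}]ᵀ = T·[a_{n−1}, a_{n−2}]ᵀ, so [a_8, a_7]ᵀ = T⁷·[a_1, a_0]ᵀ.
T⁷ = [[6279, 3526], [1763, 990]], giving [a_8, a_7]ᵀ = [[23136], [6496]].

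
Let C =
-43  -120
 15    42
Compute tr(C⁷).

tr C = -1 and det C = -6, so the characteristic polynomial is λ² − (-1)λ + (-6) with roots 2 and -3.
Eigenvectors give P = [[8, 3], [-3, -1]] with P⁻¹ = [[-1, -3], [3, 8]], and C = P·diag(2, -3)·P⁻¹.
Then C⁷ = P·diag(128, -2187)·P⁻¹ = [[1024, -6561], [-384, 2187]] · [[-1, -3], [3, 8]] = [[-20707, -55560], [6945, 18648]].

-2059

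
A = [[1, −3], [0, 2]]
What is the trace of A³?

A² = [[1, −9], [0, 4]]
A³ = [[1, −21], [0, 8]]

9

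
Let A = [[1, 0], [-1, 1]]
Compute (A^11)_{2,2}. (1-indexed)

A = I + N where N = [[0, 0], [-1, 0]] is strictly lower-triangular, so N^2 = 0.
(I + N)^11 = I + 11·N = [[1, 0], [-11, 1]].

1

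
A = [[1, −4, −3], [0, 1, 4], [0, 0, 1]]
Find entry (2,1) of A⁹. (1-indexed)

A = I + N where N = [[0, −4, −3], [0, 0, 4], [0, 0, 0]] is strictly upper-triangular, so N³ = 0.
(I + N)⁹ = I + 9·N + 36·N² = [[1, −36, −603], [0, 1, 36], [0, 0, 1]].

0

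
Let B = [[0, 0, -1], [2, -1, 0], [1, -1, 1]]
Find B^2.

[[-1, 1, -1], [-2, 1, -2], [-1, 0, 0]]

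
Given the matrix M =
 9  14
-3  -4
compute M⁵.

[[1509, 2954], [-633, -1234]]

tr M = 5 and det M = 6, so the characteristic polynomial is λ² − (5)λ + (6) with roots 2 and 3.
Eigenvectors give P = [[-2, 7], [1, -3]] with P⁻¹ = [[3, 7], [1, 2]], and M = P·diag(2, 3)·P⁻¹.
Then M⁵ = P·diag(32, 243)·P⁻¹ = [[-64, 1701], [32, -729]] · [[3, 7], [1, 2]] = [[1509, 2954], [-633, -1234]].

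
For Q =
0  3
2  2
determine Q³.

Q² = [[6, 6], [4, 10]]
Q³ = [[12, 30], [20, 32]]

[[12, 30], [20, 32]]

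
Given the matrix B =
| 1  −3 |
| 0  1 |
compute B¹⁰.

[[1, −30], [0, 1]]

B = I + N where N = [[0, −3], [0, 0]] is strictly upper-triangular, so N² = 0.
(I + N)¹⁰ = I + 10·N = [[1, −30], [0, 1]].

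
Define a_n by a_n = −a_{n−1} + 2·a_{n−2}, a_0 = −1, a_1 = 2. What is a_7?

128

With companion matrix Q = [[−1, 2], [1, 0]], [a_n, a_{n−1}]ᵀ = Q·[a_{n−1}, a_{n−2}]ᵀ, so [a_7, a_6]ᵀ = Q⁶·[a_1, a_0]ᵀ.
Q⁶ = [[43, −42], [−21, 22]], giving [a_7, a_6]ᵀ = [[128], [−64]].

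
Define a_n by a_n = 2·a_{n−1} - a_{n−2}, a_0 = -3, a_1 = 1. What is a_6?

21

With companion matrix Q = [[2, -1], [1, 0]], [a_n, a_{n−1}]ᵀ = Q·[a_{n−1}, a_{n−2}]ᵀ, so [a_6, a_5]ᵀ = Q⁵·[a_1, a_0]ᵀ.
Q⁵ = [[6, -5], [5, -4]], giving [a_6, a_5]ᵀ = [[21], [17]].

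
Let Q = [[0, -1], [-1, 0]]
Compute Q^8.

[[1, 0], [0, 1]]

Q² = I (check: tr Q = 0 and det Q = -1), so Q^8 = I since 8 is even.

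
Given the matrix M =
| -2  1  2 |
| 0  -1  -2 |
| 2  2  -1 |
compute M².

[[8, 1, -8], [-4, -3, 4], [-6, -2, 1]]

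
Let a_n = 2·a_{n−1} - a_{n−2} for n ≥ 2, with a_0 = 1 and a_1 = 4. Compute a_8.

25

With companion matrix B = [[2, -1], [1, 0]], [a_n, a_{n−1}]ᵀ = B·[a_{n−1}, a_{n−2}]ᵀ, so [a_8, a_7]ᵀ = B^7·[a_1, a_0]ᵀ.
B^7 = [[8, -7], [7, -6]], giving [a_8, a_7]ᵀ = [[25], [22]].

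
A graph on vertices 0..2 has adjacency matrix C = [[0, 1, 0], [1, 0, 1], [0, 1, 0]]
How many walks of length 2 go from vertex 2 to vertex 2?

The number of length-2 walks from vertex 2 to vertex 2 is entry (2,2) of C², where C is the adjacency matrix.
C² = [[1, 0, 1], [0, 2, 0], [1, 0, 1]]

1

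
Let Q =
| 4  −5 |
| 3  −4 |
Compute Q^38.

Q² = I (check: tr Q = 0 and det Q = −1), so Q^38 = I since 38 is even.

[[1, 0], [0, 1]]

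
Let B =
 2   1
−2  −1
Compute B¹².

B² = B (a projection; rank 1, trace 1), so B¹² = B.

[[2, 1], [−2, −1]]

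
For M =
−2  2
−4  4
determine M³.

M² = [[−4, 4], [−8, 8]]
M³ = [[−8, 8], [−16, 16]]

[[−8, 8], [−16, 16]]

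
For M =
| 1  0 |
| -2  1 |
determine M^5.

M = I + N where N = [[0, 0], [-2, 0]] is strictly lower-triangular, so N^2 = 0.
(I + N)^5 = I + 5·N = [[1, 0], [-10, 1]].

[[1, 0], [-10, 1]]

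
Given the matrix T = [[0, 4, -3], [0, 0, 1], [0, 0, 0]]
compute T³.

[[0, 0, 0], [0, 0, 0], [0, 0, 0]]

T is strictly triangular, hence nilpotent: T³ = 0, so T³ = 0.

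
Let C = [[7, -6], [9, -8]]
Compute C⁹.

tr C = -1 and det C = -2, so the characteristic polynomial is λ² − (-1)λ + (-2) with roots -2 and 1.
Eigenvectors give P = [[-2, 1], [-3, 1]] with P⁻¹ = [[1, -1], [3, -2]], and C = P·diag(-2, 1)·P⁻¹.
Then C⁹ = P·diag(-512, 1)·P⁻¹ = [[1024, 1], [1536, 1]] · [[1, -1], [3, -2]] = [[1027, -1026], [1539, -1538]].

[[1027, -1026], [1539, -1538]]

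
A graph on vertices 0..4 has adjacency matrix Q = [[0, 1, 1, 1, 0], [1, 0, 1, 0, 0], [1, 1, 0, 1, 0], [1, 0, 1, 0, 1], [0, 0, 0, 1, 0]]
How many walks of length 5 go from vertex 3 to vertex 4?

The number of length-5 walks from vertex 3 to vertex 4 is entry (3,4) of Q⁵, where Q is the adjacency matrix.
Q² = [[3, 1, 2, 1, 1], [1, 2, 1, 2, 0], [2, 1, 3, 1, 1], [1, 2, 1, 3, 0], [1, 0, 1, 0, 1]]
Q³ = [[4, 5, 5, 6, 1], [5, 2, 5, 2, 2], [5, 5, 4, 6, 1], [6, 2, 6, 2, 3], [1, 2, 1, 3, 0]]
Q⁴ = [[16, 9, 15, 10, 6], [9, 10, 9, 12, 2], [15, 9, 16, 10, 6], [10, 12, 10, 15, 2], [6, 2, 6, 2, 3]]
Q⁵ = [[34, 31, 35, 37, 10], [31, 18, 31, 20, 12], [35, 31, 34, 37, 10], [37, 20, 37, 22, 15], [10, 12, 10, 15, 2]]

15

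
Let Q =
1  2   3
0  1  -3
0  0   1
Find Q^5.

[[1, 10, -45], [0, 1, -15], [0, 0, 1]]

Q = I + N where N = [[0, 2, 3], [0, 0, -3], [0, 0, 0]] is strictly upper-triangular, so N^3 = 0.
(I + N)^5 = I + 5·N + 10·N^2 = [[1, 10, -45], [0, 1, -15], [0, 0, 1]].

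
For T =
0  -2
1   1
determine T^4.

[[2, 6], [-3, -1]]

T^2 = [[-2, -2], [1, -1]]
T^3 = [[-2, 2], [-1, -3]]
T^4 = [[2, 6], [-3, -1]]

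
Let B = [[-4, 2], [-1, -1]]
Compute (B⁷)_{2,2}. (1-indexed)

tr B = -5 and det B = 6, so the characteristic polynomial is λ² − (-5)λ + (6) with roots -2 and -3.
Eigenvectors give P = [[1, 2], [1, 1]] with P⁻¹ = [[-1, 2], [1, -1]], and B = P·diag(-2, -3)·P⁻¹.
Then B⁷ = P·diag(-128, -2187)·P⁻¹ = [[-128, -4374], [-128, -2187]] · [[-1, 2], [1, -1]] = [[-4246, 4118], [-2059, 1931]].

1931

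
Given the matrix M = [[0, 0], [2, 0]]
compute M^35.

[[0, 0], [0, 0]]

M is strictly triangular, hence nilpotent: M^2 = 0, so M^35 = 0.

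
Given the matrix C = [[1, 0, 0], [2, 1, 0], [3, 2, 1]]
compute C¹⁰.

[[1, 0, 0], [20, 1, 0], [210, 20, 1]]

C = I + N where N = [[0, 0, 0], [2, 0, 0], [3, 2, 0]] is strictly lower-triangular, so N³ = 0.
(I + N)¹⁰ = I + 10·N + 45·N² = [[1, 0, 0], [20, 1, 0], [210, 20, 1]].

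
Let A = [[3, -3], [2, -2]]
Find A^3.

[[3, -3], [2, -2]]

A² = A (a projection; rank 1, trace 1), so A^3 = A.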